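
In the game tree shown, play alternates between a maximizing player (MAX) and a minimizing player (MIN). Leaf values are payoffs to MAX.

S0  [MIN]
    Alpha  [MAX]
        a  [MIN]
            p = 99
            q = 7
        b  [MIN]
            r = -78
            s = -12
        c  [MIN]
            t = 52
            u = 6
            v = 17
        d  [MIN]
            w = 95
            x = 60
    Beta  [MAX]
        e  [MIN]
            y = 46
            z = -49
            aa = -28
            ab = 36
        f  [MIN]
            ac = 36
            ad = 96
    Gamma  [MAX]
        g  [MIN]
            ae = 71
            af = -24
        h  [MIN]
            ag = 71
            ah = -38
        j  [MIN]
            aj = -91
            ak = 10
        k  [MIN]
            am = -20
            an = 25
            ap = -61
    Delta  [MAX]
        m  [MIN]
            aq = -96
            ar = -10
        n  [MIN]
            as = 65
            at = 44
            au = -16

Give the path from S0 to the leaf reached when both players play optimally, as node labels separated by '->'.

a (MIN): min(99, 7) = 7
b (MIN): min(-78, -12) = -78
c (MIN): min(52, 6, 17) = 6
d (MIN): min(95, 60) = 60
Alpha (MAX): max(7, -78, 6, 60) = 60
e (MIN): min(46, -49, -28, 36) = -49
f (MIN): min(36, 96) = 36
Beta (MAX): max(-49, 36) = 36
g (MIN): min(71, -24) = -24
h (MIN): min(71, -38) = -38
j (MIN): min(-91, 10) = -91
k (MIN): min(-20, 25, -61) = -61
Gamma (MAX): max(-24, -38, -91, -61) = -24
m (MIN): min(-96, -10) = -96
n (MIN): min(65, 44, -16) = -16
Delta (MAX): max(-96, -16) = -16
S0 (MIN): min(60, 36, -24, -16) = -24
At S0, MIN picks Gamma (lowest: -24).
At Gamma, MAX picks g (highest: -24).
At g, MIN picks af (lowest: -24).
Terminal value -24.

S0 -> Gamma -> g -> af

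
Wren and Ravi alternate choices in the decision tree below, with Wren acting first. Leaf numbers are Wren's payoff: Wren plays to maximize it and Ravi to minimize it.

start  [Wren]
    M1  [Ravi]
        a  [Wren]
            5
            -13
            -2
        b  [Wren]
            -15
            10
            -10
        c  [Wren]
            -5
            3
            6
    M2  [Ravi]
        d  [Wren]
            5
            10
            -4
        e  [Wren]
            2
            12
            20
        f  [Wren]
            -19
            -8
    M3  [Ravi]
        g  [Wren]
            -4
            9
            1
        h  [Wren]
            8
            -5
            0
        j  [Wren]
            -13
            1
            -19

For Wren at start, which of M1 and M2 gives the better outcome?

M1

a (Wren): max(5, -13, -2) = 5
b (Wren): max(-15, 10, -10) = 10
c (Wren): max(-5, 3, 6) = 6
M1 (Ravi): min(5, 10, 6) = 5
d (Wren): max(5, 10, -4) = 10
e (Wren): max(2, 12, 20) = 20
f (Wren): max(-19, -8) = -8
M2 (Ravi): min(10, 20, -8) = -8
Wren prefers the higher value; M1=5, M2=-8. M1 is better since 5 > -8.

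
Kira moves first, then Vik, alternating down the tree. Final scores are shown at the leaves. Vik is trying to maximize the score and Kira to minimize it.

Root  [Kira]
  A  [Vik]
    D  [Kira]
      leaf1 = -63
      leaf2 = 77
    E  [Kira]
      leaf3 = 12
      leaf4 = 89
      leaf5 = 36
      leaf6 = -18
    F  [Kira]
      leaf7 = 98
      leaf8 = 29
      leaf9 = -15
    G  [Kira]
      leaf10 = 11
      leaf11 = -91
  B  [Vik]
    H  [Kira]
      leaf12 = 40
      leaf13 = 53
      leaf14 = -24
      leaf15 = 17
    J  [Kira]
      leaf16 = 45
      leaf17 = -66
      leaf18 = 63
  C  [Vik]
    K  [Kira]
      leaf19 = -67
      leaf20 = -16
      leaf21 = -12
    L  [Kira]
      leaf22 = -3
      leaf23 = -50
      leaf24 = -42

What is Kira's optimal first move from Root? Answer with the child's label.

D (Kira): min(-63, 77) = -63
E (Kira): min(12, 89, 36, -18) = -18
F (Kira): min(98, 29, -15) = -15
G (Kira): min(11, -91) = -91
A (Vik): max(-63, -18, -15, -91) = -15
H (Kira): min(40, 53, -24, 17) = -24
J (Kira): min(45, -66, 63) = -66
B (Vik): max(-24, -66) = -24
K (Kira): min(-67, -16, -12) = -67
L (Kira): min(-3, -50, -42) = -50
C (Vik): max(-67, -50) = -50
Root (Kira): min(-15, -24, -50) = -50
Kira at Root wants the lowest of {A=-15, B=-24, C=-50}, so chooses C.

C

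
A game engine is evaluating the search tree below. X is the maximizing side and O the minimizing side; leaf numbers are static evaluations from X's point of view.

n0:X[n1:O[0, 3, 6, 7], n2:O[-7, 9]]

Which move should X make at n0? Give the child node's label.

n1

n1 (O): min(0, 3, 6, 7) = 0
n2 (O): min(-7, 9) = -7
n0 (X): max(0, -7) = 0
X at n0 wants the highest of {n1=0, n2=-7}, so chooses n1.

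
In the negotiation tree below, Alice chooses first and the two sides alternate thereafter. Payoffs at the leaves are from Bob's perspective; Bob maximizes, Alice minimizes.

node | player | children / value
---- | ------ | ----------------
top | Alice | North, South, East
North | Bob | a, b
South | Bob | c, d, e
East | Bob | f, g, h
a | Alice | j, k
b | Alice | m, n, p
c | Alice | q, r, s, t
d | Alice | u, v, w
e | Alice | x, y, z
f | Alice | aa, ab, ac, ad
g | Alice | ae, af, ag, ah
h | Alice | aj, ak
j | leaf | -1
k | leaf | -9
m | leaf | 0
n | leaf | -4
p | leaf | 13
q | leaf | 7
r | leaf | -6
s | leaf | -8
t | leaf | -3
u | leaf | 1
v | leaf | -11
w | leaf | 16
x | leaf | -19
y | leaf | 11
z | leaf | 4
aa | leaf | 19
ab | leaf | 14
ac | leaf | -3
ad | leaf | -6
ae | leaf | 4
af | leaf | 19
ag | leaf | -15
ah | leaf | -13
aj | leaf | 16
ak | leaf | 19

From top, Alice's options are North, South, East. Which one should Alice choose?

South

a (Alice): min(-1, -9) = -9
b (Alice): min(0, -4, 13) = -4
North (Bob): max(-9, -4) = -4
c (Alice): min(7, -6, -8, -3) = -8
d (Alice): min(1, -11, 16) = -11
e (Alice): min(-19, 11, 4) = -19
South (Bob): max(-8, -11, -19) = -8
f (Alice): min(19, 14, -3, -6) = -6
g (Alice): min(4, 19, -15, -13) = -15
h (Alice): min(16, 19) = 16
East (Bob): max(-6, -15, 16) = 16
top (Alice): min(-4, -8, 16) = -8
Alice at top wants the lowest of {North=-4, South=-8, East=16}, so chooses South.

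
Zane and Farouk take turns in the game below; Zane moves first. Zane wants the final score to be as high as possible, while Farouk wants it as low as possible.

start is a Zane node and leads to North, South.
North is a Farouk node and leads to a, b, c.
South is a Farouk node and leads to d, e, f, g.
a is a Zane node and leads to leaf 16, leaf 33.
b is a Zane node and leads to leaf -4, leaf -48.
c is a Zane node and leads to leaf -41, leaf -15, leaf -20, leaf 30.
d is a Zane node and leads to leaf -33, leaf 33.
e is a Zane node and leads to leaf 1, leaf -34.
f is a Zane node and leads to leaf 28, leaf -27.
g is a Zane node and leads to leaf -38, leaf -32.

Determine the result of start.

-4

a (Zane): max(16, 33) = 33
b (Zane): max(-4, -48) = -4
c (Zane): max(-41, -15, -20, 30) = 30
North (Farouk): min(33, -4, 30) = -4
d (Zane): max(-33, 33) = 33
e (Zane): max(1, -34) = 1
f (Zane): max(28, -27) = 28
g (Zane): max(-38, -32) = -32
South (Farouk): min(33, 1, 28, -32) = -32
start (Zane): max(-4, -32) = -4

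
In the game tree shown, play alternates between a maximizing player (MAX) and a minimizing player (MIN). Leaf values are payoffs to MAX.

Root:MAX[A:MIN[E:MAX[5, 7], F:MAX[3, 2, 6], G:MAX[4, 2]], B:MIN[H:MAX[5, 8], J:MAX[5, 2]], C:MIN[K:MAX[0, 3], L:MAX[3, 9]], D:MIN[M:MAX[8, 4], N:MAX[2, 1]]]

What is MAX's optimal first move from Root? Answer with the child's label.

E (MAX): max(5, 7) = 7
F (MAX): max(3, 2, 6) = 6
G (MAX): max(4, 2) = 4
A (MIN): min(7, 6, 4) = 4
H (MAX): max(5, 8) = 8
J (MAX): max(5, 2) = 5
B (MIN): min(8, 5) = 5
K (MAX): max(0, 3) = 3
L (MAX): max(3, 9) = 9
C (MIN): min(3, 9) = 3
M (MAX): max(8, 4) = 8
N (MAX): max(2, 1) = 2
D (MIN): min(8, 2) = 2
Root (MAX): max(4, 5, 3, 2) = 5
MAX at Root wants the highest of {A=4, B=5, C=3, D=2}, so chooses B.

B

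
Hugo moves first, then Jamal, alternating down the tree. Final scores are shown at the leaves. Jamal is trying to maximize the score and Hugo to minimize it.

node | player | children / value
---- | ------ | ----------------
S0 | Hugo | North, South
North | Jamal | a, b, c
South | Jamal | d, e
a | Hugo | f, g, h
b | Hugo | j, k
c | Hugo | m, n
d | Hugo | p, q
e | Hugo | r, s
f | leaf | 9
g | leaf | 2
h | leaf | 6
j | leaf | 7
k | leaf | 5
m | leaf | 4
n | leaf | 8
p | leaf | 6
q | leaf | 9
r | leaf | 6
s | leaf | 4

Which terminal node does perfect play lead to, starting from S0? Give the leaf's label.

a (Hugo): min(9, 2, 6) = 2
b (Hugo): min(7, 5) = 5
c (Hugo): min(4, 8) = 4
North (Jamal): max(2, 5, 4) = 5
d (Hugo): min(6, 9) = 6
e (Hugo): min(6, 4) = 4
South (Jamal): max(6, 4) = 6
S0 (Hugo): min(5, 6) = 5
At S0, Hugo picks North (lowest: 5).
At North, Jamal picks b (highest: 5).
At b, Hugo picks k (lowest: 5).
Terminal value 5.

k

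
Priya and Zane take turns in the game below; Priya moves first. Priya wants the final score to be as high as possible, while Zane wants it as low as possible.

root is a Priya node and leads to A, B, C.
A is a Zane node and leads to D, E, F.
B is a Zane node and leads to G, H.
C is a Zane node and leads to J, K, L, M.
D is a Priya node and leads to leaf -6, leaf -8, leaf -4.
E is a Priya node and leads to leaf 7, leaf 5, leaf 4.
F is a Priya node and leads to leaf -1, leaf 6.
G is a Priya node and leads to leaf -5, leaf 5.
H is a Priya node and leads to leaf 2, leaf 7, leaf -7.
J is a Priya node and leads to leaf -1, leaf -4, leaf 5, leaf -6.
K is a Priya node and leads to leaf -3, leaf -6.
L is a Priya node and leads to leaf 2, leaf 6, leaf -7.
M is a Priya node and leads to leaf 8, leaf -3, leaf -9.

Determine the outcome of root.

5

D (Priya): max(-6, -8, -4) = -4
E (Priya): max(7, 5, 4) = 7
F (Priya): max(-1, 6) = 6
A (Zane): min(-4, 7, 6) = -4
G (Priya): max(-5, 5) = 5
H (Priya): max(2, 7, -7) = 7
B (Zane): min(5, 7) = 5
J (Priya): max(-1, -4, 5, -6) = 5
K (Priya): max(-3, -6) = -3
L (Priya): max(2, 6, -7) = 6
M (Priya): max(8, -3, -9) = 8
C (Zane): min(5, -3, 6, 8) = -3
root (Priya): max(-4, 5, -3) = 5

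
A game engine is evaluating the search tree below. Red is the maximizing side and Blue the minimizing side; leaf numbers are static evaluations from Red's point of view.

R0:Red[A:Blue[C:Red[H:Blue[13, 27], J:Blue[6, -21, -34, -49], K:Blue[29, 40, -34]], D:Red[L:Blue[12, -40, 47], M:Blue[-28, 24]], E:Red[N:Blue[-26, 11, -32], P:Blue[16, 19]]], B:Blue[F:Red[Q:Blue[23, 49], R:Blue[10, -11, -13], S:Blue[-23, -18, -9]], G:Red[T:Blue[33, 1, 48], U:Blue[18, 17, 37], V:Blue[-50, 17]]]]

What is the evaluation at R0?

H (Blue): min(13, 27) = 13
J (Blue): min(6, -21, -34, -49) = -49
K (Blue): min(29, 40, -34) = -34
C (Red): max(13, -49, -34) = 13
L (Blue): min(12, -40, 47) = -40
M (Blue): min(-28, 24) = -28
D (Red): max(-40, -28) = -28
N (Blue): min(-26, 11, -32) = -32
P (Blue): min(16, 19) = 16
E (Red): max(-32, 16) = 16
A (Blue): min(13, -28, 16) = -28
Q (Blue): min(23, 49) = 23
R (Blue): min(10, -11, -13) = -13
S (Blue): min(-23, -18, -9) = -23
F (Red): max(23, -13, -23) = 23
T (Blue): min(33, 1, 48) = 1
U (Blue): min(18, 17, 37) = 17
V (Blue): min(-50, 17) = -50
G (Red): max(1, 17, -50) = 17
B (Blue): min(23, 17) = 17
R0 (Red): max(-28, 17) = 17

17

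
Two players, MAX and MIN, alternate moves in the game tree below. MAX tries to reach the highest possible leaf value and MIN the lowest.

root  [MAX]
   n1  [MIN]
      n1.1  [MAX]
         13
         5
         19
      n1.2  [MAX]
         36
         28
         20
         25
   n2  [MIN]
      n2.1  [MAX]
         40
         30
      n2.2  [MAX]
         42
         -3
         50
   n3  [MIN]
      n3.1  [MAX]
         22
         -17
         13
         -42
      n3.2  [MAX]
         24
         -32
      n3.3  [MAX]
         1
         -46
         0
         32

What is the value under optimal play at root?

n1.1 (MAX): max(13, 5, 19) = 19
n1.2 (MAX): max(36, 28, 20, 25) = 36
n1 (MIN): min(19, 36) = 19
n2.1 (MAX): max(40, 30) = 40
n2.2 (MAX): max(42, -3, 50) = 50
n2 (MIN): min(40, 50) = 40
n3.1 (MAX): max(22, -17, 13, -42) = 22
n3.2 (MAX): max(24, -32) = 24
n3.3 (MAX): max(1, -46, 0, 32) = 32
n3 (MIN): min(22, 24, 32) = 22
root (MAX): max(19, 40, 22) = 40

40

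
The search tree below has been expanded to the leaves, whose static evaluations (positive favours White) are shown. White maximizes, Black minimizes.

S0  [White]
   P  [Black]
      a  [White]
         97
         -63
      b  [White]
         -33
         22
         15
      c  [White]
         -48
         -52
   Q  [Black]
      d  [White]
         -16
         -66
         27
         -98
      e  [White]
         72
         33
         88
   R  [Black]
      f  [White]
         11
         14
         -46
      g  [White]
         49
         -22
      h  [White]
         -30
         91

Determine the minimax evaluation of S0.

27

a (White): max(97, -63) = 97
b (White): max(-33, 22, 15) = 22
c (White): max(-48, -52) = -48
P (Black): min(97, 22, -48) = -48
d (White): max(-16, -66, 27, -98) = 27
e (White): max(72, 33, 88) = 88
Q (Black): min(27, 88) = 27
f (White): max(11, 14, -46) = 14
g (White): max(49, -22) = 49
h (White): max(-30, 91) = 91
R (Black): min(14, 49, 91) = 14
S0 (White): max(-48, 27, 14) = 27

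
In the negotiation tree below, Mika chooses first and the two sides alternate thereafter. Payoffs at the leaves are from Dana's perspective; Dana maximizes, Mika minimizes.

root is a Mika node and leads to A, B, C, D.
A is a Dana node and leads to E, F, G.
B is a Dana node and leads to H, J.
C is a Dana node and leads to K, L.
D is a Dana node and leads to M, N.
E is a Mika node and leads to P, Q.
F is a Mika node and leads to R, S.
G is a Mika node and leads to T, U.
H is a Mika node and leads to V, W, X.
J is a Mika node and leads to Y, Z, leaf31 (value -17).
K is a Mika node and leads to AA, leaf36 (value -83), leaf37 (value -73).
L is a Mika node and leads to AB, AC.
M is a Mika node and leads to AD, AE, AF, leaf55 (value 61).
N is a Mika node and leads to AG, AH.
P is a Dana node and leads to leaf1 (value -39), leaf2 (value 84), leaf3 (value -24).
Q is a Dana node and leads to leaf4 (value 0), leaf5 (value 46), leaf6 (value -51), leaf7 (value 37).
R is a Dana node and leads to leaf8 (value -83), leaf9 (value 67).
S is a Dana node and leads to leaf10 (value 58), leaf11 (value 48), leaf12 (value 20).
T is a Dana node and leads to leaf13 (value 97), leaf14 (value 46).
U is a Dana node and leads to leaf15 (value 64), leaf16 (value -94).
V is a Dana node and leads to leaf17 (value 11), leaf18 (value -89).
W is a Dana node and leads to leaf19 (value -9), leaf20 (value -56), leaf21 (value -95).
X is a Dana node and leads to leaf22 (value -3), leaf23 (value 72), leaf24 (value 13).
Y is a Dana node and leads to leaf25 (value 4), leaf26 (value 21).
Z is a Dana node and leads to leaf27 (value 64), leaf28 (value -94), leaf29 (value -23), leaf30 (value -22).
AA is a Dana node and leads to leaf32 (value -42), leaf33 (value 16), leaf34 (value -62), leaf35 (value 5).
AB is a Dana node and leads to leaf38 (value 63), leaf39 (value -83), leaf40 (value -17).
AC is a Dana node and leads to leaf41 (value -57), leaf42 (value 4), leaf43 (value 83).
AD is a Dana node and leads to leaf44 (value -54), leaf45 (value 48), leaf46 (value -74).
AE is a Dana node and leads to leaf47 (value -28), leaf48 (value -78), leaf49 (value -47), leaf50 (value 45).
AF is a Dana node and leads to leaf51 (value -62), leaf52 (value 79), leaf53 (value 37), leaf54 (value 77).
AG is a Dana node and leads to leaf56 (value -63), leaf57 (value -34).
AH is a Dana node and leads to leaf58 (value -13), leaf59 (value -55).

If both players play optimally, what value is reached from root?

P (Dana): max(-39, 84, -24) = 84
Q (Dana): max(0, 46, -51, 37) = 46
E (Mika): min(84, 46) = 46
R (Dana): max(-83, 67) = 67
S (Dana): max(58, 48, 20) = 58
F (Mika): min(67, 58) = 58
T (Dana): max(97, 46) = 97
U (Dana): max(64, -94) = 64
G (Mika): min(97, 64) = 64
A (Dana): max(46, 58, 64) = 64
V (Dana): max(11, -89) = 11
W (Dana): max(-9, -56, -95) = -9
X (Dana): max(-3, 72, 13) = 72
H (Mika): min(11, -9, 72) = -9
Y (Dana): max(4, 21) = 21
Z (Dana): max(64, -94, -23, -22) = 64
J (Mika): min(21, 64, -17) = -17
B (Dana): max(-9, -17) = -9
AA (Dana): max(-42, 16, -62, 5) = 16
K (Mika): min(16, -83, -73) = -83
AB (Dana): max(63, -83, -17) = 63
AC (Dana): max(-57, 4, 83) = 83
L (Mika): min(63, 83) = 63
C (Dana): max(-83, 63) = 63
AD (Dana): max(-54, 48, -74) = 48
AE (Dana): max(-28, -78, -47, 45) = 45
AF (Dana): max(-62, 79, 37, 77) = 79
M (Mika): min(48, 45, 79, 61) = 45
AG (Dana): max(-63, -34) = -34
AH (Dana): max(-13, -55) = -13
N (Mika): min(-34, -13) = -34
D (Dana): max(45, -34) = 45
root (Mika): min(64, -9, 63, 45) = -9

-9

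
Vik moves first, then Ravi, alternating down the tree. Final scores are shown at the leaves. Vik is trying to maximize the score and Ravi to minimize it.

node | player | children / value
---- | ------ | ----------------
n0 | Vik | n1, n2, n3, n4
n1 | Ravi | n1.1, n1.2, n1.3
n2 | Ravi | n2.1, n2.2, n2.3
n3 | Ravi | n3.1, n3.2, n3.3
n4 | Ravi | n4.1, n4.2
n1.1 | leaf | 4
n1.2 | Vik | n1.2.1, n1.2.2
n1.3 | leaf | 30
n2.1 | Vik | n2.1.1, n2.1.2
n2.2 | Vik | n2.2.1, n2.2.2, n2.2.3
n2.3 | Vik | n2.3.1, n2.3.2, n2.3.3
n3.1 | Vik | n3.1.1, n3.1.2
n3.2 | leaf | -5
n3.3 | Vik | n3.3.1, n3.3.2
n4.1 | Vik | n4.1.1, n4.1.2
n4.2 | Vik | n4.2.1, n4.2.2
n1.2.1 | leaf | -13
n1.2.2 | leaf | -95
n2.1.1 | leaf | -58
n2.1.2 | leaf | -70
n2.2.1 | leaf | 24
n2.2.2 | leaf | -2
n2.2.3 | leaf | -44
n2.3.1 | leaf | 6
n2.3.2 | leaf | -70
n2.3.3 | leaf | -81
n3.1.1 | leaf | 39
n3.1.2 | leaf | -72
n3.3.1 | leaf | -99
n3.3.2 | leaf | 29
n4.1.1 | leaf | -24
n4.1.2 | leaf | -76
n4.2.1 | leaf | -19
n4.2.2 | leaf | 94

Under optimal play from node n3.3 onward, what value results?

n3.3 (Vik): max(-99, 29) = 29

29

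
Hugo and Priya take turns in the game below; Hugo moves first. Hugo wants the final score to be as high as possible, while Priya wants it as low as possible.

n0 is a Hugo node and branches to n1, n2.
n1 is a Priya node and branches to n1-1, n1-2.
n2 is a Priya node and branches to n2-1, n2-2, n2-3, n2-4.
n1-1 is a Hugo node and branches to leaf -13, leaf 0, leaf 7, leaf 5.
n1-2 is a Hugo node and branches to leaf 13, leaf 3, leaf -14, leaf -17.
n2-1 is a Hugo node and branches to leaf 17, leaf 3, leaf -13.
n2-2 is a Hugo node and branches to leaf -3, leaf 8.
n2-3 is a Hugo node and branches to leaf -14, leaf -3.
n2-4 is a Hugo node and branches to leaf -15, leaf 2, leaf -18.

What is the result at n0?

7

n1-1 (Hugo): max(-13, 0, 7, 5) = 7
n1-2 (Hugo): max(13, 3, -14, -17) = 13
n1 (Priya): min(7, 13) = 7
n2-1 (Hugo): max(17, 3, -13) = 17
n2-2 (Hugo): max(-3, 8) = 8
n2-3 (Hugo): max(-14, -3) = -3
n2-4 (Hugo): max(-15, 2, -18) = 2
n2 (Priya): min(17, 8, -3, 2) = -3
n0 (Hugo): max(7, -3) = 7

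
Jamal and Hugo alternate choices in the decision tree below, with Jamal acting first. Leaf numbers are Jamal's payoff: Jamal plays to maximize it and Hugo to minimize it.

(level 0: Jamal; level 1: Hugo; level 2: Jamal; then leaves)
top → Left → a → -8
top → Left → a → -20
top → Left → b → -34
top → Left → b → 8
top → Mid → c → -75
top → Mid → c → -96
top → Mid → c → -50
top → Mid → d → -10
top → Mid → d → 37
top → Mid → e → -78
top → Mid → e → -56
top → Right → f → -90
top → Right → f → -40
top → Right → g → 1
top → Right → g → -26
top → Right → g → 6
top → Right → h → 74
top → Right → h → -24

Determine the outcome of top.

-8

a (Jamal): max(-8, -20) = -8
b (Jamal): max(-34, 8) = 8
Left (Hugo): min(-8, 8) = -8
c (Jamal): max(-75, -96, -50) = -50
d (Jamal): max(-10, 37) = 37
e (Jamal): max(-78, -56) = -56
Mid (Hugo): min(-50, 37, -56) = -56
f (Jamal): max(-90, -40) = -40
g (Jamal): max(1, -26, 6) = 6
h (Jamal): max(74, -24) = 74
Right (Hugo): min(-40, 6, 74) = -40
top (Jamal): max(-8, -56, -40) = -8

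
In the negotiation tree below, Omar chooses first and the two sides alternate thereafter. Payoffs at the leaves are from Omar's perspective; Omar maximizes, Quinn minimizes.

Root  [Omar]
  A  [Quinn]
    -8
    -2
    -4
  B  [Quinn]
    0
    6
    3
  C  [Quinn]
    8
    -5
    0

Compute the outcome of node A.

-8

A (Quinn): min(-8, -2, -4) = -8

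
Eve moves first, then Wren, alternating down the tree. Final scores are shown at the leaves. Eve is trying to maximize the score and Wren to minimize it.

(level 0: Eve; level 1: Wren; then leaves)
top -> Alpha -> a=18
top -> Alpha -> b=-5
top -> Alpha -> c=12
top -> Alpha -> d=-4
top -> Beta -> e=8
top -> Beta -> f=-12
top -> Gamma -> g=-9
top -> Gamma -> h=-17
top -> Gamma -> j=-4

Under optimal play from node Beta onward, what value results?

Beta (Wren): min(8, -12) = -12

-12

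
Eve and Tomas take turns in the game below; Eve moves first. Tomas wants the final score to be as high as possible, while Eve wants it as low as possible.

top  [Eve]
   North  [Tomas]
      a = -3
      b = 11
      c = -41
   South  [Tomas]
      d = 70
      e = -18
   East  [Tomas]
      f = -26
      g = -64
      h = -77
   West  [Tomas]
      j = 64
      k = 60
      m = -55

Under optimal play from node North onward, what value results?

11

North (Tomas): max(-3, 11, -41) = 11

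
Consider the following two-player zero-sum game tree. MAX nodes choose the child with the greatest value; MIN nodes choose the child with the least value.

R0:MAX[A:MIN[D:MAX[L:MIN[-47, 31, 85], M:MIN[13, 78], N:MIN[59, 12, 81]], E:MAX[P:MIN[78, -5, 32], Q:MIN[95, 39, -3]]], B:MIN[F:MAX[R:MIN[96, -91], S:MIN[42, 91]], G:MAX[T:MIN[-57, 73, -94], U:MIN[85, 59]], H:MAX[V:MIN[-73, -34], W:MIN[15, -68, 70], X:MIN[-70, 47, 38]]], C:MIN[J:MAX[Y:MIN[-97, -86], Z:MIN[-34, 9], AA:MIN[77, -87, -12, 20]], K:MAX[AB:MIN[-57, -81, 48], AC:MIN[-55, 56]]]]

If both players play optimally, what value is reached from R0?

L (MIN): min(-47, 31, 85) = -47
M (MIN): min(13, 78) = 13
N (MIN): min(59, 12, 81) = 12
D (MAX): max(-47, 13, 12) = 13
P (MIN): min(78, -5, 32) = -5
Q (MIN): min(95, 39, -3) = -3
E (MAX): max(-5, -3) = -3
A (MIN): min(13, -3) = -3
R (MIN): min(96, -91) = -91
S (MIN): min(42, 91) = 42
F (MAX): max(-91, 42) = 42
T (MIN): min(-57, 73, -94) = -94
U (MIN): min(85, 59) = 59
G (MAX): max(-94, 59) = 59
V (MIN): min(-73, -34) = -73
W (MIN): min(15, -68, 70) = -68
X (MIN): min(-70, 47, 38) = -70
H (MAX): max(-73, -68, -70) = -68
B (MIN): min(42, 59, -68) = -68
Y (MIN): min(-97, -86) = -97
Z (MIN): min(-34, 9) = -34
AA (MIN): min(77, -87, -12, 20) = -87
J (MAX): max(-97, -34, -87) = -34
AB (MIN): min(-57, -81, 48) = -81
AC (MIN): min(-55, 56) = -55
K (MAX): max(-81, -55) = -55
C (MIN): min(-34, -55) = -55
R0 (MAX): max(-3, -68, -55) = -3

-3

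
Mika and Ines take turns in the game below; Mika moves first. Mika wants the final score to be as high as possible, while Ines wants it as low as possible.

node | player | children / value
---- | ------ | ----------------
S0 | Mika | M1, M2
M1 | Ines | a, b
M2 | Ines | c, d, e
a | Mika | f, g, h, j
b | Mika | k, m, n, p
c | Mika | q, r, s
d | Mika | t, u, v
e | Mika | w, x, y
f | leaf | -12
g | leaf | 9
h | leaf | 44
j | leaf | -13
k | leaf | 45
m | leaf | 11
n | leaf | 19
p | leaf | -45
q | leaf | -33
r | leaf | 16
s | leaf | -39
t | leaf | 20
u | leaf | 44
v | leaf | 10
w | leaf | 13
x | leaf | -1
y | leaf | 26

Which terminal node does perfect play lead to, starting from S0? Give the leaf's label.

h

a (Mika): max(-12, 9, 44, -13) = 44
b (Mika): max(45, 11, 19, -45) = 45
M1 (Ines): min(44, 45) = 44
c (Mika): max(-33, 16, -39) = 16
d (Mika): max(20, 44, 10) = 44
e (Mika): max(13, -1, 26) = 26
M2 (Ines): min(16, 44, 26) = 16
S0 (Mika): max(44, 16) = 44
At S0, Mika picks M1 (highest: 44).
At M1, Ines picks a (lowest: 44).
At a, Mika picks h (highest: 44).
Terminal value 44.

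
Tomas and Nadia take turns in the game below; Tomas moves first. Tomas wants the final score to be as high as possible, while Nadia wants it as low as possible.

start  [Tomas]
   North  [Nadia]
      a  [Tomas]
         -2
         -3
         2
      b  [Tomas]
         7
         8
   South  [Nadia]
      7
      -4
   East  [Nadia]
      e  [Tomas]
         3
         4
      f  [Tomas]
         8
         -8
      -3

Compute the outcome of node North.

a (Tomas): max(-2, -3, 2) = 2
b (Tomas): max(7, 8) = 8
North (Nadia): min(2, 8) = 2

2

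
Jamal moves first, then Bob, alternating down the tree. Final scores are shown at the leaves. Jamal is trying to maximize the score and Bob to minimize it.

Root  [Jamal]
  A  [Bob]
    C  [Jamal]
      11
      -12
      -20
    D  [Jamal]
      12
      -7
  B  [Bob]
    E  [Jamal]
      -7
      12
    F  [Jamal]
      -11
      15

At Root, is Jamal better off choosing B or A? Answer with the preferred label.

B

E (Jamal): max(-7, 12) = 12
F (Jamal): max(-11, 15) = 15
B (Bob): min(12, 15) = 12
C (Jamal): max(11, -12, -20) = 11
D (Jamal): max(12, -7) = 12
A (Bob): min(11, 12) = 11
Jamal prefers the higher value; B=12, A=11. B is better since 12 > 11.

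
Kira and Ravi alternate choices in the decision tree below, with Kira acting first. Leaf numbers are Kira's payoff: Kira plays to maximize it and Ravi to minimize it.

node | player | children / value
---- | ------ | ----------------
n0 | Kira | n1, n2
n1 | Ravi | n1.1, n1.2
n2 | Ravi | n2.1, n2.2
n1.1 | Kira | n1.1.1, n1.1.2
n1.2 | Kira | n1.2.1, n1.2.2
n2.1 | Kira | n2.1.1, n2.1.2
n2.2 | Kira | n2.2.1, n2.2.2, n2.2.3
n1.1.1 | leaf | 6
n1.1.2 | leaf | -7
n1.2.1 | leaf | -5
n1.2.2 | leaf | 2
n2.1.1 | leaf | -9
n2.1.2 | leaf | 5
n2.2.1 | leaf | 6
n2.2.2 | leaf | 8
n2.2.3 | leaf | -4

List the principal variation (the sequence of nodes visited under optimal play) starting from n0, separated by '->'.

n0 -> n2 -> n2.1 -> n2.1.2

n1.1 (Kira): max(6, -7) = 6
n1.2 (Kira): max(-5, 2) = 2
n1 (Ravi): min(6, 2) = 2
n2.1 (Kira): max(-9, 5) = 5
n2.2 (Kira): max(6, 8, -4) = 8
n2 (Ravi): min(5, 8) = 5
n0 (Kira): max(2, 5) = 5
At n0, Kira picks n2 (highest: 5).
At n2, Ravi picks n2.1 (lowest: 5).
At n2.1, Kira picks n2.1.2 (highest: 5).
Terminal value 5.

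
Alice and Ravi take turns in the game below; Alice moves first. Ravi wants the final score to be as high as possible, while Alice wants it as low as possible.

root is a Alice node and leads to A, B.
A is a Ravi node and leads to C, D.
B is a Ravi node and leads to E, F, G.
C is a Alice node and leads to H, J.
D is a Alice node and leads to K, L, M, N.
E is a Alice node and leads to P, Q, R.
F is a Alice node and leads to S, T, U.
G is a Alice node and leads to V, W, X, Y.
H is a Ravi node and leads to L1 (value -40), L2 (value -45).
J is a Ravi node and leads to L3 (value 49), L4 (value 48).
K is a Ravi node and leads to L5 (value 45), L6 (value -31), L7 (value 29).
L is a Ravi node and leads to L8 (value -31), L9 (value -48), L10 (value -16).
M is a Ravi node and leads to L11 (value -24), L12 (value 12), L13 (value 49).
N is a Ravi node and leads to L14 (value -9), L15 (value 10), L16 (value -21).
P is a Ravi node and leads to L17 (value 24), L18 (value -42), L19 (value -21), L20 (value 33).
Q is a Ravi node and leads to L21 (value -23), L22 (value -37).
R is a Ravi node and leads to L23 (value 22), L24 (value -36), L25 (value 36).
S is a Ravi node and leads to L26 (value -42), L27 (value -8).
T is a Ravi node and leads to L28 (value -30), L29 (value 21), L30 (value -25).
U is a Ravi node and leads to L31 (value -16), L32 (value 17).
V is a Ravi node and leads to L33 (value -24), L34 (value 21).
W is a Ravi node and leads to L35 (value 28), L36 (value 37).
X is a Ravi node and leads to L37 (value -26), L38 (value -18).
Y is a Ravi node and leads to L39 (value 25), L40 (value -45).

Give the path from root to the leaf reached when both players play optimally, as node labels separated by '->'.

root -> A -> D -> L -> L10

H (Ravi): max(-40, -45) = -40
J (Ravi): max(49, 48) = 49
C (Alice): min(-40, 49) = -40
K (Ravi): max(45, -31, 29) = 45
L (Ravi): max(-31, -48, -16) = -16
M (Ravi): max(-24, 12, 49) = 49
N (Ravi): max(-9, 10, -21) = 10
D (Alice): min(45, -16, 49, 10) = -16
A (Ravi): max(-40, -16) = -16
P (Ravi): max(24, -42, -21, 33) = 33
Q (Ravi): max(-23, -37) = -23
R (Ravi): max(22, -36, 36) = 36
E (Alice): min(33, -23, 36) = -23
S (Ravi): max(-42, -8) = -8
T (Ravi): max(-30, 21, -25) = 21
U (Ravi): max(-16, 17) = 17
F (Alice): min(-8, 21, 17) = -8
V (Ravi): max(-24, 21) = 21
W (Ravi): max(28, 37) = 37
X (Ravi): max(-26, -18) = -18
Y (Ravi): max(25, -45) = 25
G (Alice): min(21, 37, -18, 25) = -18
B (Ravi): max(-23, -8, -18) = -8
root (Alice): min(-16, -8) = -16
At root, Alice picks A (lowest: -16).
At A, Ravi picks D (highest: -16).
At D, Alice picks L (lowest: -16).
At L, Ravi picks L10 (highest: -16).
Terminal value -16.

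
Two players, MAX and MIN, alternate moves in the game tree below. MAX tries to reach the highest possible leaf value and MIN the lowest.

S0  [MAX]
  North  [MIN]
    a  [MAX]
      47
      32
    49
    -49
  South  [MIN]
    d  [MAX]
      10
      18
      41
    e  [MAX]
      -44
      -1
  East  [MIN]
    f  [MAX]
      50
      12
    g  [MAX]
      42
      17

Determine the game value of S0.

a (MAX): max(47, 32) = 47
North (MIN): min(47, 49, -49) = -49
d (MAX): max(10, 18, 41) = 41
e (MAX): max(-44, -1) = -1
South (MIN): min(41, -1) = -1
f (MAX): max(50, 12) = 50
g (MAX): max(42, 17) = 42
East (MIN): min(50, 42) = 42
S0 (MAX): max(-49, -1, 42) = 42

42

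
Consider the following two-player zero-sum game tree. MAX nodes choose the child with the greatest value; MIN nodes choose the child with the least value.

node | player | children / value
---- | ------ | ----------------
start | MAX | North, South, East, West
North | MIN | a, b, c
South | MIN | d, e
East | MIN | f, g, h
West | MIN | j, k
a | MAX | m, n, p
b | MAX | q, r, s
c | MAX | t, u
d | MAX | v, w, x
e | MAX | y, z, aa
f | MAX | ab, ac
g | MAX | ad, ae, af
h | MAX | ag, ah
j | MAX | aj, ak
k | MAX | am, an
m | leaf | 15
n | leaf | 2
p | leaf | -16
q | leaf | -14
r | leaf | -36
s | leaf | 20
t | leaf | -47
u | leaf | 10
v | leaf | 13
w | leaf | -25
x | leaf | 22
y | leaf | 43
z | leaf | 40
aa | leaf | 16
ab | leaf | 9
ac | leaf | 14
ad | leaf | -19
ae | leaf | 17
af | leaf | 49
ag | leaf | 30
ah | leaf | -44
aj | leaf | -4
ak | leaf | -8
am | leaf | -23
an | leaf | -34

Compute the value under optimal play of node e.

e (MAX): max(43, 40, 16) = 43

43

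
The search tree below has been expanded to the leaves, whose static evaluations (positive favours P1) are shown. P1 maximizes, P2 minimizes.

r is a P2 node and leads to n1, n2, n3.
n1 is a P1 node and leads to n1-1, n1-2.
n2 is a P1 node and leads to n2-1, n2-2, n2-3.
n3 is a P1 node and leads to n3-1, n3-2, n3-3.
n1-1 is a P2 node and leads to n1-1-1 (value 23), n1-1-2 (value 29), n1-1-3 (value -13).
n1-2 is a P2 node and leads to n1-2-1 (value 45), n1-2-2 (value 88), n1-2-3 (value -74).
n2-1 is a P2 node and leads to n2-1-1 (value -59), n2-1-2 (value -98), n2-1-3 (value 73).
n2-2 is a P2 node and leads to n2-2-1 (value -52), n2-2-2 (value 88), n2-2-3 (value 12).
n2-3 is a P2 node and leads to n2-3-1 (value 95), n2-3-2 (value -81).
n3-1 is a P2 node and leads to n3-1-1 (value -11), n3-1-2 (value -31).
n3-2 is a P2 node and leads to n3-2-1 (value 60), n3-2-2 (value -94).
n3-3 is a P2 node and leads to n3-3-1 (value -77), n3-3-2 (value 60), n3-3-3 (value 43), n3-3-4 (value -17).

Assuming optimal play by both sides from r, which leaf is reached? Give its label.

n2-2-1

n1-1 (P2): min(23, 29, -13) = -13
n1-2 (P2): min(45, 88, -74) = -74
n1 (P1): max(-13, -74) = -13
n2-1 (P2): min(-59, -98, 73) = -98
n2-2 (P2): min(-52, 88, 12) = -52
n2-3 (P2): min(95, -81) = -81
n2 (P1): max(-98, -52, -81) = -52
n3-1 (P2): min(-11, -31) = -31
n3-2 (P2): min(60, -94) = -94
n3-3 (P2): min(-77, 60, 43, -17) = -77
n3 (P1): max(-31, -94, -77) = -31
r (P2): min(-13, -52, -31) = -52
At r, P2 picks n2 (lowest: -52).
At n2, P1 picks n2-2 (highest: -52).
At n2-2, P2 picks n2-2-1 (lowest: -52).
Terminal value -52.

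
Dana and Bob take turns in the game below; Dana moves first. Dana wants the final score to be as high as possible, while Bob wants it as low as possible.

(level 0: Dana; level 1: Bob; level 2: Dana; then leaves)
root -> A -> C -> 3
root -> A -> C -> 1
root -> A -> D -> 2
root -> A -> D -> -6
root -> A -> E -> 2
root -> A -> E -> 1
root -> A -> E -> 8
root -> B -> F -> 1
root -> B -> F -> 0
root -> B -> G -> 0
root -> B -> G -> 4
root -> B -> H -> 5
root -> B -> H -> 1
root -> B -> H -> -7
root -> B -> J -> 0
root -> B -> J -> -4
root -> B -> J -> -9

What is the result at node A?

2

C (Dana): max(3, 1) = 3
D (Dana): max(2, -6) = 2
E (Dana): max(2, 1, 8) = 8
A (Bob): min(3, 2, 8) = 2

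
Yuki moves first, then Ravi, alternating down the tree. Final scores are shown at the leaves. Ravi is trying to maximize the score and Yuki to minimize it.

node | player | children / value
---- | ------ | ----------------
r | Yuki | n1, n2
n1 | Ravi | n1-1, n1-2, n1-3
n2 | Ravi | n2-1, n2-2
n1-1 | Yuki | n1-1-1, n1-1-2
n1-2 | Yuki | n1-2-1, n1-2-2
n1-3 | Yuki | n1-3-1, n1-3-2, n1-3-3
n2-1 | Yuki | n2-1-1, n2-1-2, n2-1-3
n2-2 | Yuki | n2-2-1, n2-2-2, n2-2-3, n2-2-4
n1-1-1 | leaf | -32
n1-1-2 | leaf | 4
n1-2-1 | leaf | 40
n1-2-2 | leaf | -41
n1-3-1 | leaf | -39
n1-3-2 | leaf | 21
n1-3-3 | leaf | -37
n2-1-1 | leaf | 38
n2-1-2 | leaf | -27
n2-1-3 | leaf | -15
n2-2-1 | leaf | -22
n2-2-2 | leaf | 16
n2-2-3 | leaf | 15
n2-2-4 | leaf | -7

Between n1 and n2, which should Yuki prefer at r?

n1

n1-1 (Yuki): min(-32, 4) = -32
n1-2 (Yuki): min(40, -41) = -41
n1-3 (Yuki): min(-39, 21, -37) = -39
n1 (Ravi): max(-32, -41, -39) = -32
n2-1 (Yuki): min(38, -27, -15) = -27
n2-2 (Yuki): min(-22, 16, 15, -7) = -22
n2 (Ravi): max(-27, -22) = -22
Yuki prefers the lower value; n1=-32, n2=-22. n1 is better since -32 < -22.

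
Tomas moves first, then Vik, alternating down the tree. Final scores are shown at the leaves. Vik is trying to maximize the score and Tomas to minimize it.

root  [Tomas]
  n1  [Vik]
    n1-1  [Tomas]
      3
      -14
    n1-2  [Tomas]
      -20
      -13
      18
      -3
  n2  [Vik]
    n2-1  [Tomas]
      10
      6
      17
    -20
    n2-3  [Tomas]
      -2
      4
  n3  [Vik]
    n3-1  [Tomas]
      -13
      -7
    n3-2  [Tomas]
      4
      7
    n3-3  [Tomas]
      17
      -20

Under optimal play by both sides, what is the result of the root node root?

n1-1 (Tomas): min(3, -14) = -14
n1-2 (Tomas): min(-20, -13, 18, -3) = -20
n1 (Vik): max(-14, -20) = -14
n2-1 (Tomas): min(10, 6, 17) = 6
n2-3 (Tomas): min(-2, 4) = -2
n2 (Vik): max(6, -20, -2) = 6
n3-1 (Tomas): min(-13, -7) = -13
n3-2 (Tomas): min(4, 7) = 4
n3-3 (Tomas): min(17, -20) = -20
n3 (Vik): max(-13, 4, -20) = 4
root (Tomas): min(-14, 6, 4) = -14

-14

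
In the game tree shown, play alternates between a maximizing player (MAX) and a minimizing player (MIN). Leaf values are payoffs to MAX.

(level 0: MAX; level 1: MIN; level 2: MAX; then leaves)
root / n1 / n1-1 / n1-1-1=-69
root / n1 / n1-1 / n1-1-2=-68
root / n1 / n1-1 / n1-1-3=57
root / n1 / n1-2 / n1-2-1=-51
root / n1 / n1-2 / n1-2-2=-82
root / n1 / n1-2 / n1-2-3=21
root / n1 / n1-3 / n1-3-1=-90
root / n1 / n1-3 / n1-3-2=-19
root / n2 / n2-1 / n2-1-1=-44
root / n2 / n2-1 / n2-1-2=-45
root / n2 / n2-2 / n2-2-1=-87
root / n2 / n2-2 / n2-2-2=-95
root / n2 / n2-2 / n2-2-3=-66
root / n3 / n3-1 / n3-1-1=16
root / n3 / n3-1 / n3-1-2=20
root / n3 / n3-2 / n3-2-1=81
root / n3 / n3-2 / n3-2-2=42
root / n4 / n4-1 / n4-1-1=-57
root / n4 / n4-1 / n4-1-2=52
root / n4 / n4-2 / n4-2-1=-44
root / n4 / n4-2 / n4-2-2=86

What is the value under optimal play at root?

52

n1-1 (MAX): max(-69, -68, 57) = 57
n1-2 (MAX): max(-51, -82, 21) = 21
n1-3 (MAX): max(-90, -19) = -19
n1 (MIN): min(57, 21, -19) = -19
n2-1 (MAX): max(-44, -45) = -44
n2-2 (MAX): max(-87, -95, -66) = -66
n2 (MIN): min(-44, -66) = -66
n3-1 (MAX): max(16, 20) = 20
n3-2 (MAX): max(81, 42) = 81
n3 (MIN): min(20, 81) = 20
n4-1 (MAX): max(-57, 52) = 52
n4-2 (MAX): max(-44, 86) = 86
n4 (MIN): min(52, 86) = 52
root (MAX): max(-19, -66, 20, 52) = 52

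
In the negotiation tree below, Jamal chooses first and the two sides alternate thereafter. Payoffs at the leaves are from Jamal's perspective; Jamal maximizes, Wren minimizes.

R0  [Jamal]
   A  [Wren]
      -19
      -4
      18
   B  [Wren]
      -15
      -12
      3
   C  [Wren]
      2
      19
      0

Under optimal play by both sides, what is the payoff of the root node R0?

0

A (Wren): min(-19, -4, 18) = -19
B (Wren): min(-15, -12, 3) = -15
C (Wren): min(2, 19, 0) = 0
R0 (Jamal): max(-19, -15, 0) = 0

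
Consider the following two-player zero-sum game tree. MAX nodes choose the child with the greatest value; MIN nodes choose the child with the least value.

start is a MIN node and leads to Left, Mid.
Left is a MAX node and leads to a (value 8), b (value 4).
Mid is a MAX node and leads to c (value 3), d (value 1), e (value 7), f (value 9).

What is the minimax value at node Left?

8

Left (MAX): max(8, 4) = 8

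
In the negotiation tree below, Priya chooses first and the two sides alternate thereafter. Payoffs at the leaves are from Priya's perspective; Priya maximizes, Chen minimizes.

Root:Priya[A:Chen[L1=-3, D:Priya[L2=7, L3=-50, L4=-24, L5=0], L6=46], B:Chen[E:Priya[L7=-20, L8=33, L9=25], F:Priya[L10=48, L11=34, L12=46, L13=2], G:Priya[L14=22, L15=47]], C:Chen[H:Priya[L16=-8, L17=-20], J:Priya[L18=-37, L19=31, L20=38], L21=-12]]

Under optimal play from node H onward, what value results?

-8

H (Priya): max(-8, -20) = -8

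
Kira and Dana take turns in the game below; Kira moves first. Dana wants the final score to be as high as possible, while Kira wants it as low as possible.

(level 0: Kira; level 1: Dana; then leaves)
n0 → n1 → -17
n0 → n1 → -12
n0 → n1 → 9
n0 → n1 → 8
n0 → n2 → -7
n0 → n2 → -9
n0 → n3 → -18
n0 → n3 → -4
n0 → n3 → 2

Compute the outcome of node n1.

9

n1 (Dana): max(-17, -12, 9, 8) = 9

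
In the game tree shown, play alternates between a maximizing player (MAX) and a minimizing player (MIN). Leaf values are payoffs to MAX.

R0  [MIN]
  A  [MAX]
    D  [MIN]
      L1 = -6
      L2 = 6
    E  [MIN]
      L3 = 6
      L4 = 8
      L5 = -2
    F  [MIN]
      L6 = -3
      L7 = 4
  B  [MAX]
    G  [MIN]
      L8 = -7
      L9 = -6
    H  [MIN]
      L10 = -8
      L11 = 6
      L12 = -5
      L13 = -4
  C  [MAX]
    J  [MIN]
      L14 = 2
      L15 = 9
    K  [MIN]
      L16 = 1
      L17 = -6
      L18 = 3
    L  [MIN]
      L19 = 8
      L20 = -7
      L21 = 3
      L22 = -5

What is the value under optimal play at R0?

-7

D (MIN): min(-6, 6) = -6
E (MIN): min(6, 8, -2) = -2
F (MIN): min(-3, 4) = -3
A (MAX): max(-6, -2, -3) = -2
G (MIN): min(-7, -6) = -7
H (MIN): min(-8, 6, -5, -4) = -8
B (MAX): max(-7, -8) = -7
J (MIN): min(2, 9) = 2
K (MIN): min(1, -6, 3) = -6
L (MIN): min(8, -7, 3, -5) = -7
C (MAX): max(2, -6, -7) = 2
R0 (MIN): min(-2, -7, 2) = -7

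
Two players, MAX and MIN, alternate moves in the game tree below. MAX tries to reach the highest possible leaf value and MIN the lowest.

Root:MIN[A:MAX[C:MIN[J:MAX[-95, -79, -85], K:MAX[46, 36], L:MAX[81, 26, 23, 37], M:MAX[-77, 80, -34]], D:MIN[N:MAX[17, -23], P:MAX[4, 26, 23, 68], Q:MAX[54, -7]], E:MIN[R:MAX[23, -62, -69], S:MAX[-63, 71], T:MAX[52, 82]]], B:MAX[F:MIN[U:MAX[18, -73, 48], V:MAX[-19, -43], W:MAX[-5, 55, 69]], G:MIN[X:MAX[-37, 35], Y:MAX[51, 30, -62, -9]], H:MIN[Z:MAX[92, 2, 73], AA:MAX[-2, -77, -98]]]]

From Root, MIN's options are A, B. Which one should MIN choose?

J (MAX): max(-95, -79, -85) = -79
K (MAX): max(46, 36) = 46
L (MAX): max(81, 26, 23, 37) = 81
M (MAX): max(-77, 80, -34) = 80
C (MIN): min(-79, 46, 81, 80) = -79
N (MAX): max(17, -23) = 17
P (MAX): max(4, 26, 23, 68) = 68
Q (MAX): max(54, -7) = 54
D (MIN): min(17, 68, 54) = 17
R (MAX): max(23, -62, -69) = 23
S (MAX): max(-63, 71) = 71
T (MAX): max(52, 82) = 82
E (MIN): min(23, 71, 82) = 23
A (MAX): max(-79, 17, 23) = 23
U (MAX): max(18, -73, 48) = 48
V (MAX): max(-19, -43) = -19
W (MAX): max(-5, 55, 69) = 69
F (MIN): min(48, -19, 69) = -19
X (MAX): max(-37, 35) = 35
Y (MAX): max(51, 30, -62, -9) = 51
G (MIN): min(35, 51) = 35
Z (MAX): max(92, 2, 73) = 92
AA (MAX): max(-2, -77, -98) = -2
H (MIN): min(92, -2) = -2
B (MAX): max(-19, 35, -2) = 35
Root (MIN): min(23, 35) = 23
MIN at Root wants the lowest of {A=23, B=35}, so chooses A.

A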